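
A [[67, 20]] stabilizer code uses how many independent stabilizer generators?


For an [[n,k]] stabilizer code:
Number of stabilizer generators = n - k
= 67 - 20
= 47

47


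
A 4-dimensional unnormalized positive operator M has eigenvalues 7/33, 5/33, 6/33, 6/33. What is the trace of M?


tr(M) = sum of eigenvalues
= 7/33 + 5/33 + 6/33 + 6/33
= 24/33
= 0.7273

0.7273


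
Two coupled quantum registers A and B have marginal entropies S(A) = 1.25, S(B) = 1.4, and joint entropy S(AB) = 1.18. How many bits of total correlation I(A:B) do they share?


I(A:B) = S(A) + S(B) - S(AB)
= 1.25 + 1.4 - 1.18
= 1.4700

1.4700


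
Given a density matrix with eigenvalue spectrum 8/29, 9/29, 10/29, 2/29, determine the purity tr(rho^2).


tr(rho^2) = sum of eigenvalues squared
= (8/29)^2 + (9/29)^2 + (10/29)^2 + (2/29)^2
= (64 + 81 + 100 + 4) / 841
= 249/841
= 0.2961

0.2961


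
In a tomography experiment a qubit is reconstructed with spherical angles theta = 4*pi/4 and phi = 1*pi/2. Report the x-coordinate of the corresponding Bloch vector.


theta = 3.1416, phi = 1.5708
r_x = sin(theta)*cos(phi) = 0.0000 * 0.0000
r_x = 0.0000

0.0000


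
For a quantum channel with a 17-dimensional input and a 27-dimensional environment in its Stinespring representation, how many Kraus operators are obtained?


Tracing out the environment in an orthonormal basis {|i>_E} gives Kraus operators K_i = <i|_E U |0>_E.
Number of Kraus operators = dim(H_env) = d_env
= 27

27


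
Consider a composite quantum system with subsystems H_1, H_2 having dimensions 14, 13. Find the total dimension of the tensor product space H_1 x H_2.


dim(H_1 x H_2) = 14 * 13
= 182

182


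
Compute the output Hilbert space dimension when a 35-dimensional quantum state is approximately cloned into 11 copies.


Output space = H^(tensor 11) where dim(H) = 35
dim = 35^11
= 1225 (after 2 factors)
= 42875 (after 3 factors)
= 1500625 (after 4 factors)
= 52521875 (after 5 factors)
= 1838265625 (after 6 factors)
= 64339296875 (after 7 factors)
= 2251875390625 (after 8 factors)
= 78815638671875 (after 9 factors)
= 2758547353515625 (after 10 factors)
= 96549157373046875 (after 11 factors)
= 96549157373046875

96549157373046875


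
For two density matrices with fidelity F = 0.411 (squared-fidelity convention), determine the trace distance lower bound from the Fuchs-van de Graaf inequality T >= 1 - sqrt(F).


Fuchs-van de Graaf (squared-fidelity convention): 1 - sqrt(F) <= T <= sqrt(1 - F).
Lower bound: T >= 1 - sqrt(F)
sqrt(F) = sqrt(0.411) = 0.6411
T >= 1 - 0.6411
T >= 0.3589

0.3589


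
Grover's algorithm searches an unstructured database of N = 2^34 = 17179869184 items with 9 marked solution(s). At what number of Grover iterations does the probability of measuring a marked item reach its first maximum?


After j Grover iterations the success probability is P(j) = sin^2((2j+1)*theta), where sin(theta) = sqrt(k/N).
N = 2^34 = 17179869184, k = 9
sin(theta) = sqrt(k/N) = 2.288818359e-05
theta = arcsin(sqrt(k/N)) = 2.28881836e-05 rad
P(j) reaches its first maximum when (2j+1)*theta is as close as possible to pi/2, i.e. j = round(pi/(4*theta) - 1/2).
pi/(4*theta) - 1/2 = 34314.0694
(For comparison, the common estimate pi/4 * sqrt(N/k) = 34314.5694; the exact maximiser is used here.)
Optimal iterations = 34314

34314


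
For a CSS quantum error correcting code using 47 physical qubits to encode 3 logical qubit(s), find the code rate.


Code rate R = k/n
= 3/47
= 0.0638

0.0638


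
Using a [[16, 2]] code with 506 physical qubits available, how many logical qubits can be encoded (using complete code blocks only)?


Each code block uses 16 physical qubits for 2 logical qubit(s).
Number of complete blocks = floor(506 / 16) = 31
Logical qubits = 31 * 2
= 62

62


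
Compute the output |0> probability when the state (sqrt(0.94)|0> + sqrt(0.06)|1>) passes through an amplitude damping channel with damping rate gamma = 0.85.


For amplitude damping with parameter gamma on state sqrt(a)|0> + sqrt(b)|1>:
alpha^2 = 0.94, beta^2 = 0.06
P(|0>) = alpha^2 + gamma * beta^2
= 0.94 + 0.85 * 0.06
= 0.94 + 0.0510
= 0.9910

0.9910


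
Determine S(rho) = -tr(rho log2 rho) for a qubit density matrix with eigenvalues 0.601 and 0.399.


S = -p*log2(p) - (1-p)*log2(1-p)
p = 0.6010, 1-p = 0.3990
= -0.6010 * log2(0.6010) - 0.3990 * log2(0.3990)
= -(-0.4415) - (-0.5289)
= 0.9704

0.9704


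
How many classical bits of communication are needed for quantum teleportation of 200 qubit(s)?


Quantum teleportation requires 2 classical bits per qubit teleported.
200 qubit(s) -> 2 * 200 = 400 classical bits

400


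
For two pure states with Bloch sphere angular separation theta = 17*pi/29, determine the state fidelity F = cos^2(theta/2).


For states separated by angle theta on Bloch sphere:
F = cos^2(theta/2)
theta = 17*pi/29 = 1.8416
theta/2 = 0.9208
cos(theta/2) = 0.6052
F = 0.3662

0.3662


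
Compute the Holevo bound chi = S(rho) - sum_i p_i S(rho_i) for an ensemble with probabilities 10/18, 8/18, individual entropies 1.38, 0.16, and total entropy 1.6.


chi = S(rho) - sum_i p_i * S(rho_i)
Weighted entropy = 10/18 * 1.38 + 8/18 * 0.16
= 0.8378
chi = 1.6 - 0.8378
= 0.7622

0.7622


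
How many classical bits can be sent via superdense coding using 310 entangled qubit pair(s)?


Superdense coding allows 2 classical bits per shared entangled pair.
310 pair(s) -> 2 * 310 = 620 classical bits

620


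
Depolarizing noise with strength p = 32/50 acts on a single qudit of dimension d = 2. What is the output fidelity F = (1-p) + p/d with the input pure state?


F = (1-p) + p/d
= (1 - 0.6400) + 0.6400/2
= 0.3600 + 0.3200
= 0.6800

0.6800


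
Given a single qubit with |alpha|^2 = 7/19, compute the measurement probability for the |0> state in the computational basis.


|alpha|^2 = 7/19 = 0.3684
|beta|^2 = 1 - 7/19 = 12/19 = 0.6316
P(|0>) = |alpha|^2 = 0.3684

0.3684


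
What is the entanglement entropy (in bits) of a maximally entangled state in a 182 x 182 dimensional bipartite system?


For a maximally entangled state in d x d:
S = log2(d) = log2(182)
= 7.5078

7.5078


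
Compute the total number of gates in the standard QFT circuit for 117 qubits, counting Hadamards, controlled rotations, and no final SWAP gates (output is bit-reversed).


Hadamard gates: 117
Controlled rotations: n*(n-1)/2 = 117*116/2 = 6786
SWAP gates: 0 (omitted)
Total = 117 + 6786
= 6903

6903


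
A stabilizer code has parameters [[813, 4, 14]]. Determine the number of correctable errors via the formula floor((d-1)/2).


Code parameters: [[813, 4, 14]], distance d = 14.
Number of correctable errors = floor((d-1)/2)
= floor((14 - 1)/2)
= floor(13/2)
= 6

6


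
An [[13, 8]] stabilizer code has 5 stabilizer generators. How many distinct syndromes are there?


Each stabilizer generator gives a binary (+1 or -1) measurement outcome.
With 5 independent generators:
Total syndromes = 2^5
= 32

32


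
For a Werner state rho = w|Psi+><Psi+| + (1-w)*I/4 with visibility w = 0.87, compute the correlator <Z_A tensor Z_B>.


|Psi+> = (|01> + |10>)/sqrt(2)
For the pure Bell state, <Z_A Z_B> = -1 (Bell-state Pauli correlator).
The maximally-mixed part I/4 has tr(I/4 * P tensor P) = 0 for any traceless Pauli P.
So <Z_A Z_B>_rho = w * (-1) + (1 - w) * 0
= 0.87 * (-1)
= -0.8700

-0.8700


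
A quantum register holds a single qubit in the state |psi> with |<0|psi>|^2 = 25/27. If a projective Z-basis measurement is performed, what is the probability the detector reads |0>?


|alpha|^2 = 25/27 = 0.9259
|beta|^2 = 1 - 25/27 = 2/27 = 0.0741
P(|0>) = |alpha|^2 = 0.9259

0.9259


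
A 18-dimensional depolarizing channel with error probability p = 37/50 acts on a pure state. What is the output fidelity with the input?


F = (1-p) + p/d
= (1 - 0.7400) + 0.7400/18
= 0.2600 + 0.0411
= 0.3011

0.3011


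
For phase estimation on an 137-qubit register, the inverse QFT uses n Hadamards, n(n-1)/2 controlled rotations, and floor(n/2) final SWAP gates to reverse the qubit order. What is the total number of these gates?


Hadamard gates: 137
Controlled rotations: n*(n-1)/2 = 137*136/2 = 9316
SWAP gates: floor(n/2) = floor(137/2) = 68
Total = 137 + 9316 + 68
= 9521

9521


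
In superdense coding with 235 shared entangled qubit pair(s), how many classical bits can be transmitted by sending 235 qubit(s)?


Superdense coding allows 2 classical bits per shared entangled pair.
235 pair(s) -> 2 * 235 = 470 classical bits

470


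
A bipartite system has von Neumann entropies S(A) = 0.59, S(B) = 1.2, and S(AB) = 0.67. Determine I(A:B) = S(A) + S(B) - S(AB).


I(A:B) = S(A) + S(B) - S(AB)
= 0.59 + 1.2 - 0.67
= 1.1200

1.1200


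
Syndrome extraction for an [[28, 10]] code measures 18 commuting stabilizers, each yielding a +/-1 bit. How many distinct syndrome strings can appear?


Each stabilizer generator gives a binary (+1 or -1) measurement outcome.
With 18 independent generators:
Total syndromes = 2^18
= 262144

262144


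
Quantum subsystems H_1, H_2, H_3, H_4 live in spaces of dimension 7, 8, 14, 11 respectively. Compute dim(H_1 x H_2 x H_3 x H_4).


dim(H_1 x H_2 x H_3 x H_4) = 7 * 8 * 14 * 11
= 56 * 14 * 11
= 784 * 11
= 8624

8624


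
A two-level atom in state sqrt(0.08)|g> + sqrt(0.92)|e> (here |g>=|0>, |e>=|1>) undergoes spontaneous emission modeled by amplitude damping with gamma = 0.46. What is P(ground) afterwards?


For amplitude damping with parameter gamma on state sqrt(a)|0> + sqrt(b)|1>:
alpha^2 = 0.08, beta^2 = 0.92
P(|0>) = alpha^2 + gamma * beta^2
= 0.08 + 0.46 * 0.92
= 0.08 + 0.4232
= 0.5032

0.5032


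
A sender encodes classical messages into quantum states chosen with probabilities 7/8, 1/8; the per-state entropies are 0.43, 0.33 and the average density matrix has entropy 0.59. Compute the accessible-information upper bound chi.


chi = S(rho) - sum_i p_i * S(rho_i)
Weighted entropy = 7/8 * 0.43 + 1/8 * 0.33
= 0.4175
chi = 0.59 - 0.4175
= 0.1725

0.1725


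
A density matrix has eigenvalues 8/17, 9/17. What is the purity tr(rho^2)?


tr(rho^2) = sum of eigenvalues squared
= (8/17)^2 + (9/17)^2
= (64 + 81) / 289
= 145/289
= 0.5017

0.5017


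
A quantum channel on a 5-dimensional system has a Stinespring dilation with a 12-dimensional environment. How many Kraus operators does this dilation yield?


Tracing out the environment in an orthonormal basis {|i>_E} gives Kraus operators K_i = <i|_E U |0>_E.
Number of Kraus operators = dim(H_env) = d_env
= 12

12


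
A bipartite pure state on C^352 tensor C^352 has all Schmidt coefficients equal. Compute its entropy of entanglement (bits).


For a maximally entangled state in d x d:
S = log2(d) = log2(352)
= 8.4594

8.4594


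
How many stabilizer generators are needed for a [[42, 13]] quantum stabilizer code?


For an [[n,k]] stabilizer code:
Number of stabilizer generators = n - k
= 42 - 13
= 29

29


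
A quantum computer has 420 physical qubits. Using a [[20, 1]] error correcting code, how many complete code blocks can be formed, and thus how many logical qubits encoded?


Each code block uses 20 physical qubits for 1 logical qubit(s).
Number of complete blocks = floor(420 / 20) = 21
Logical qubits = 21 * 1
= 21

21


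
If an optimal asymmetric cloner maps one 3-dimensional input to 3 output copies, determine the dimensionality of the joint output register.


Output space = H^(tensor 3) where dim(H) = 3
dim = 3^3
= 9 (after 2 factors)
= 27 (after 3 factors)
= 27

27


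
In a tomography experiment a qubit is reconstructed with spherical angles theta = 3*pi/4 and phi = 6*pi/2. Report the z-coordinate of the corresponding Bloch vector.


theta = 2.3562, phi = 9.4248
r_z = cos(theta) = -0.7071

-0.7071


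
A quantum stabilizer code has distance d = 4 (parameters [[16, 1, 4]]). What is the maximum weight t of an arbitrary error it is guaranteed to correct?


Code parameters: [[16, 1, 4]], distance d = 4.
Number of correctable errors = floor((d-1)/2)
= floor((4 - 1)/2)
= floor(3/2)
= 1

1


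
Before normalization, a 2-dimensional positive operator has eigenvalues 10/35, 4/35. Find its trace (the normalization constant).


tr(M) = sum of eigenvalues
= 10/35 + 4/35
= 14/35
= 0.4000

0.4000


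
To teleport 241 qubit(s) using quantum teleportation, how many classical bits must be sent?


Quantum teleportation requires 2 classical bits per qubit teleported.
241 qubit(s) -> 2 * 241 = 482 classical bits

482


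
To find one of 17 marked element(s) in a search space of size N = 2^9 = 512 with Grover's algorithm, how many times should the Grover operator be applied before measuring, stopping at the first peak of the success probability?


After j Grover iterations the success probability is P(j) = sin^2((2j+1)*theta), where sin(theta) = sqrt(k/N).
N = 2^9 = 512, k = 17
sin(theta) = sqrt(k/N) = 0.1822172467
theta = arcsin(sqrt(k/N)) = 0.1832409814 rad
P(j) reaches its first maximum when (2j+1)*theta is as close as possible to pi/2, i.e. j = round(pi/(4*theta) - 1/2).
pi/(4*theta) - 1/2 = 3.7861
(For comparison, the common estimate pi/4 * sqrt(N/k) = 4.3102; the exact maximiser is used here.)
Optimal iterations = 4

4


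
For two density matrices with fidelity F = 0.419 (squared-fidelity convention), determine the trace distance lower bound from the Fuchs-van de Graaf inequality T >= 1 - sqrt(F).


Fuchs-van de Graaf (squared-fidelity convention): 1 - sqrt(F) <= T <= sqrt(1 - F).
Lower bound: T >= 1 - sqrt(F)
sqrt(F) = sqrt(0.419) = 0.6473
T >= 1 - 0.6473
T >= 0.3527

0.3527


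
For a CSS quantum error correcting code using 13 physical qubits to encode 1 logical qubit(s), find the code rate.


Code rate R = k/n
= 1/13
= 0.0769

0.0769


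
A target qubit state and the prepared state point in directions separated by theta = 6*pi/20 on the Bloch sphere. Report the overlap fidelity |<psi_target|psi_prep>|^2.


For states separated by angle theta on Bloch sphere:
F = cos^2(theta/2)
theta = 6*pi/20 = 0.9425
theta/2 = 0.4712
cos(theta/2) = 0.8910
F = 0.7939

0.7939


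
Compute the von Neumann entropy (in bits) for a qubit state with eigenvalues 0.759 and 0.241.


S = -p*log2(p) - (1-p)*log2(1-p)
p = 0.7590, 1-p = 0.2410
= -0.7590 * log2(0.7590) - 0.2410 * log2(0.2410)
= -(-0.3020) - (-0.4947)
= 0.7967

0.7967


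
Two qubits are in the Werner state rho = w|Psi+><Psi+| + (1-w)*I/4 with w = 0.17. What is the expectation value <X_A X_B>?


|Psi+> = (|01> + |10>)/sqrt(2)
For the pure Bell state, <X_A X_B> = +1 (Bell-state Pauli correlator).
The maximally-mixed part I/4 has tr(I/4 * P tensor P) = 0 for any traceless Pauli P.
So <X_A X_B>_rho = w * (+1) + (1 - w) * 0
= 0.17 * (+1)
= 0.1700

0.1700


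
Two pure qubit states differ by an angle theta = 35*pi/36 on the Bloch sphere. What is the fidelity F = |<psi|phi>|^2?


For states separated by angle theta on Bloch sphere:
F = cos^2(theta/2)
theta = 35*pi/36 = 3.0543
theta/2 = 1.5272
cos(theta/2) = 0.0436
F = 0.0019

0.0019


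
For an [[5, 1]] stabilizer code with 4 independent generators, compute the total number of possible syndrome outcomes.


Each stabilizer generator gives a binary (+1 or -1) measurement outcome.
With 4 independent generators:
Total syndromes = 2^4
= 16

16


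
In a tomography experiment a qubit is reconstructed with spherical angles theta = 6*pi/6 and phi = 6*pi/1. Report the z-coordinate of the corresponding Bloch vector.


theta = 3.1416, phi = 18.8496
r_z = cos(theta) = -1.0000

-1.0000


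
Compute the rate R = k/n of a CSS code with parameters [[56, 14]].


Code rate R = k/n
= 14/56
= 0.2500

0.2500


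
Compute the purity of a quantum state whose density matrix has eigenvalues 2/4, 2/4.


tr(rho^2) = sum of eigenvalues squared
= (2/4)^2 + (2/4)^2
= (4 + 4) / 16
= 8/16
= 0.5000

0.5000


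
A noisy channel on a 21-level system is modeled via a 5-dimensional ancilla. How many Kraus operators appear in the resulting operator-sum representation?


Tracing out the environment in an orthonormal basis {|i>_E} gives Kraus operators K_i = <i|_E U |0>_E.
Number of Kraus operators = dim(H_env) = d_env
= 5

5


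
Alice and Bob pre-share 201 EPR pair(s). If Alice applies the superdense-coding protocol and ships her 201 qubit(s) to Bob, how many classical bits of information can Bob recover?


Superdense coding allows 2 classical bits per shared entangled pair.
201 pair(s) -> 2 * 201 = 402 classical bits

402


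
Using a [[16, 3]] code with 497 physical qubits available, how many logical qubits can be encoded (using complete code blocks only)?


Each code block uses 16 physical qubits for 3 logical qubit(s).
Number of complete blocks = floor(497 / 16) = 31
Logical qubits = 31 * 3
= 93

93


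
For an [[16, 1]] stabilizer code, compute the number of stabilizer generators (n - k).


For an [[n,k]] stabilizer code:
Number of stabilizer generators = n - k
= 16 - 1
= 15

15


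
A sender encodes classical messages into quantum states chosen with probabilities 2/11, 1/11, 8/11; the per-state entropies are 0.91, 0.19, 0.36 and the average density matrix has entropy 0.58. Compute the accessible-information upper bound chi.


chi = S(rho) - sum_i p_i * S(rho_i)
Weighted entropy = 2/11 * 0.91 + 1/11 * 0.19 + 8/11 * 0.36
= 0.4445
chi = 0.58 - 0.4445
= 0.1355

0.1355


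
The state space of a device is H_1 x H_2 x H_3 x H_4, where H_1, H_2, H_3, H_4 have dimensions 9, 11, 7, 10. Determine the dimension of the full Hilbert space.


dim(H_1 x H_2 x H_3 x H_4) = 9 * 11 * 7 * 10
= 99 * 7 * 10
= 693 * 10
= 6930

6930


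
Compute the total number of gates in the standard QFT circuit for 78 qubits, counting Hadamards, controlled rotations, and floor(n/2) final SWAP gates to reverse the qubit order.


Hadamard gates: 78
Controlled rotations: n*(n-1)/2 = 78*77/2 = 3003
SWAP gates: floor(n/2) = floor(78/2) = 39
Total = 78 + 3003 + 39
= 3120

3120


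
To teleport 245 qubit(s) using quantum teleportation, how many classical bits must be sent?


Quantum teleportation requires 2 classical bits per qubit teleported.
245 qubit(s) -> 2 * 245 = 490 classical bits

490


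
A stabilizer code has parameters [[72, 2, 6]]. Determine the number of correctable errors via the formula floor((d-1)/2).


Code parameters: [[72, 2, 6]], distance d = 6.
Number of correctable errors = floor((d-1)/2)
= floor((6 - 1)/2)
= floor(5/2)
= 2

2


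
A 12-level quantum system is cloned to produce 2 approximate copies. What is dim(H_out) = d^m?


Output space = H^(tensor 2) where dim(H) = 12
dim = 12^2
= 144

144


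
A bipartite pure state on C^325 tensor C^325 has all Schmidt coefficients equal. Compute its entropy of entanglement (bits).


For a maximally entangled state in d x d:
S = log2(d) = log2(325)
= 8.3443

8.3443


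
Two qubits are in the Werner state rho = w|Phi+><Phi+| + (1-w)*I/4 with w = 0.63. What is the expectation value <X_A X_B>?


|Phi+> = (|00> + |11>)/sqrt(2)
For the pure Bell state, <X_A X_B> = +1 (Bell-state Pauli correlator).
The maximally-mixed part I/4 has tr(I/4 * P tensor P) = 0 for any traceless Pauli P.
So <X_A X_B>_rho = w * (+1) + (1 - w) * 0
= 0.63 * (+1)
= 0.6300

0.6300


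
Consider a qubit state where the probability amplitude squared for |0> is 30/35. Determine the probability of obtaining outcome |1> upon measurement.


|alpha|^2 = 30/35 = 0.8571
|beta|^2 = 1 - 30/35 = 5/35 = 0.1429
P(|1>) = |beta|^2 = 0.1429

0.1429


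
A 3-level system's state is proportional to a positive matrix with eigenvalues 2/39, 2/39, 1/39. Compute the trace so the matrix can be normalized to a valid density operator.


tr(M) = sum of eigenvalues
= 2/39 + 2/39 + 1/39
= 5/39
= 0.1282

0.1282


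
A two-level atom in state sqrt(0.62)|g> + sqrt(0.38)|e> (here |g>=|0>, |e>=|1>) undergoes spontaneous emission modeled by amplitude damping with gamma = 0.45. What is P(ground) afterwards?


For amplitude damping with parameter gamma on state sqrt(a)|0> + sqrt(b)|1>:
alpha^2 = 0.62, beta^2 = 0.38
P(|0>) = alpha^2 + gamma * beta^2
= 0.62 + 0.45 * 0.38
= 0.62 + 0.1710
= 0.7910

0.7910


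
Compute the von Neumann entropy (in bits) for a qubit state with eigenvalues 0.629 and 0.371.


S = -p*log2(p) - (1-p)*log2(1-p)
p = 0.6290, 1-p = 0.3710
= -0.6290 * log2(0.6290) - 0.3710 * log2(0.3710)
= -(-0.4207) - (-0.5307)
= 0.9514

0.9514


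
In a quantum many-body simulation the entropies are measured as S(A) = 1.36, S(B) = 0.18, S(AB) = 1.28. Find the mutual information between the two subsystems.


I(A:B) = S(A) + S(B) - S(AB)
= 1.36 + 0.18 - 1.28
= 0.2600

0.2600


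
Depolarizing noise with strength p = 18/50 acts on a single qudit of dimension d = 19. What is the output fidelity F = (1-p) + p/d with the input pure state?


F = (1-p) + p/d
= (1 - 0.3600) + 0.3600/19
= 0.6400 + 0.0189
= 0.6589

0.6589


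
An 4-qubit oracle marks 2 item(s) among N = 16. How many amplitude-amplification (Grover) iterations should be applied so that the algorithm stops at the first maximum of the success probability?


After j Grover iterations the success probability is P(j) = sin^2((2j+1)*theta), where sin(theta) = sqrt(k/N).
N = 2^4 = 16, k = 2
sin(theta) = sqrt(k/N) = 0.3535533906
theta = arcsin(sqrt(k/N)) = 0.3613671239 rad
P(j) reaches its first maximum when (2j+1)*theta is as close as possible to pi/2, i.e. j = round(pi/(4*theta) - 1/2).
pi/(4*theta) - 1/2 = 1.6734
(For comparison, the common estimate pi/4 * sqrt(N/k) = 2.2214; the exact maximiser is used here.)
Optimal iterations = 2

2


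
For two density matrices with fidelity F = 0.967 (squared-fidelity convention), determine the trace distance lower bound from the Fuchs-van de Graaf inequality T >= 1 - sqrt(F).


Fuchs-van de Graaf (squared-fidelity convention): 1 - sqrt(F) <= T <= sqrt(1 - F).
Lower bound: T >= 1 - sqrt(F)
sqrt(F) = sqrt(0.967) = 0.9834
T >= 1 - 0.9834
T >= 0.0166

0.0166


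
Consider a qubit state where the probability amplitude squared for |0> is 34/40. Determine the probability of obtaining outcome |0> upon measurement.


|alpha|^2 = 34/40 = 0.8500
|beta|^2 = 1 - 34/40 = 6/40 = 0.1500
P(|0>) = |alpha|^2 = 0.8500

0.8500


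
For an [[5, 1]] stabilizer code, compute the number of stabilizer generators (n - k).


For an [[n,k]] stabilizer code:
Number of stabilizer generators = n - k
= 5 - 1
= 4

4


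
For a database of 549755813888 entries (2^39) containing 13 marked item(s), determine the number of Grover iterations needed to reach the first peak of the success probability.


After j Grover iterations the success probability is P(j) = sin^2((2j+1)*theta), where sin(theta) = sqrt(k/N).
N = 2^39 = 549755813888, k = 13
sin(theta) = sqrt(k/N) = 4.862803949e-06
theta = arcsin(sqrt(k/N)) = 4.862803949e-06 rad
P(j) reaches its first maximum when (2j+1)*theta is as close as possible to pi/2, i.e. j = round(pi/(4*theta) - 1/2).
pi/(4*theta) - 1/2 = 161510.8773
(For comparison, the common estimate pi/4 * sqrt(N/k) = 161511.3773; the exact maximiser is used here.)
Optimal iterations = 161511

161511


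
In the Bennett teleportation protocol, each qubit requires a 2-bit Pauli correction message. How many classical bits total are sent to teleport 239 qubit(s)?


Quantum teleportation requires 2 classical bits per qubit teleported.
239 qubit(s) -> 2 * 239 = 478 classical bits

478


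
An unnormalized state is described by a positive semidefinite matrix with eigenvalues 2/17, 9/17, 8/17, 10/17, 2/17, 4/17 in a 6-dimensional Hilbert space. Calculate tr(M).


tr(M) = sum of eigenvalues
= 2/17 + 9/17 + 8/17 + 10/17 + 2/17 + 4/17
= 35/17
= 2.0588

2.0588


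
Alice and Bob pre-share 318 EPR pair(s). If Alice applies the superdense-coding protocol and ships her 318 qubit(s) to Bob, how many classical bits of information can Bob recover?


Superdense coding allows 2 classical bits per shared entangled pair.
318 pair(s) -> 2 * 318 = 636 classical bits

636


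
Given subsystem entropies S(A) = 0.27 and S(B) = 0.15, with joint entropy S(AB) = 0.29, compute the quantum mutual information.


I(A:B) = S(A) + S(B) - S(AB)
= 0.27 + 0.15 - 0.29
= 0.1300

0.1300


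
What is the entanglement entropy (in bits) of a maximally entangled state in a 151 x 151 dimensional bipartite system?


For a maximally entangled state in d x d:
S = log2(d) = log2(151)
= 7.2384

7.2384


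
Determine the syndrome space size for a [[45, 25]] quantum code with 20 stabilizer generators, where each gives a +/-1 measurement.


Each stabilizer generator gives a binary (+1 or -1) measurement outcome.
With 20 independent generators:
Total syndromes = 2^20
= 1048576

1048576


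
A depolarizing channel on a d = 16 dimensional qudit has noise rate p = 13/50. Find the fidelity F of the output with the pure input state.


F = (1-p) + p/d
= (1 - 0.2600) + 0.2600/16
= 0.7400 + 0.0163
= 0.7562

0.7562


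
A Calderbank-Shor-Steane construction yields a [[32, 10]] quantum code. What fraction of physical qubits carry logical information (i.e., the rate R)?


Code rate R = k/n
= 10/32
= 0.3125

0.3125


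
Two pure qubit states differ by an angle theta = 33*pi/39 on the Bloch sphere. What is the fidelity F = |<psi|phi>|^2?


For states separated by angle theta on Bloch sphere:
F = cos^2(theta/2)
theta = 33*pi/39 = 2.6583
theta/2 = 1.3291
cos(theta/2) = 0.2393
F = 0.0573

0.0573


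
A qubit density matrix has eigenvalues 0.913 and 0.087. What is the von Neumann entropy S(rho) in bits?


S = -p*log2(p) - (1-p)*log2(1-p)
p = 0.9130, 1-p = 0.0870
= -0.9130 * log2(0.9130) - 0.0870 * log2(0.0870)
= -(-0.1199) - (-0.3065)
= 0.4264

0.4264


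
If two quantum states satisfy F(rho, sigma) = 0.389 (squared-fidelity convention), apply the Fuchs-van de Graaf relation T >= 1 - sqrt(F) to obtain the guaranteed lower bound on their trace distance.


Fuchs-van de Graaf (squared-fidelity convention): 1 - sqrt(F) <= T <= sqrt(1 - F).
Lower bound: T >= 1 - sqrt(F)
sqrt(F) = sqrt(0.389) = 0.6237
T >= 1 - 0.6237
T >= 0.3763

0.3763


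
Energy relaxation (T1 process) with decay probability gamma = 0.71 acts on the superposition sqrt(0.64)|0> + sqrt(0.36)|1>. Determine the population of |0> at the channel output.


For amplitude damping with parameter gamma on state sqrt(a)|0> + sqrt(b)|1>:
alpha^2 = 0.64, beta^2 = 0.36
P(|0>) = alpha^2 + gamma * beta^2
= 0.64 + 0.71 * 0.36
= 0.64 + 0.2556
= 0.8956

0.8956


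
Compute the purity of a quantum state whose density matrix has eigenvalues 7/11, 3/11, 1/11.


tr(rho^2) = sum of eigenvalues squared
= (7/11)^2 + (3/11)^2 + (1/11)^2
= (49 + 9 + 1) / 121
= 59/121
= 0.4876

0.4876


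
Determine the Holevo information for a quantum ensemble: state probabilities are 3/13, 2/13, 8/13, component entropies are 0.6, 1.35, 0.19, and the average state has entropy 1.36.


chi = S(rho) - sum_i p_i * S(rho_i)
Weighted entropy = 3/13 * 0.6 + 2/13 * 1.35 + 8/13 * 0.19
= 0.4631
chi = 1.36 - 0.4631
= 0.8969

0.8969


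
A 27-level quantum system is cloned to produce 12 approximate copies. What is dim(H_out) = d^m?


Output space = H^(tensor 12) where dim(H) = 27
dim = 27^12
= 729 (after 2 factors)
= 19683 (after 3 factors)
= 531441 (after 4 factors)
= 14348907 (after 5 factors)
= 387420489 (after 6 factors)
= 10460353203 (after 7 factors)
= 282429536481 (after 8 factors)
= 7625597484987 (after 9 factors)
= 205891132094649 (after 10 factors)
= 5559060566555523 (after 11 factors)
= 150094635296999121 (after 12 factors)
= 150094635296999121

150094635296999121


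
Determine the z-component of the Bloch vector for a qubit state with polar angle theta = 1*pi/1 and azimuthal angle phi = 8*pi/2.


theta = 3.1416, phi = 12.5664
r_z = cos(theta) = -1.0000

-1.0000


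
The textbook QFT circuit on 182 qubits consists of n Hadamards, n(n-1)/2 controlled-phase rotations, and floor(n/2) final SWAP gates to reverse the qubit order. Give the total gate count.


Hadamard gates: 182
Controlled rotations: n*(n-1)/2 = 182*181/2 = 16471
SWAP gates: floor(n/2) = floor(182/2) = 91
Total = 182 + 16471 + 91
= 16744

16744


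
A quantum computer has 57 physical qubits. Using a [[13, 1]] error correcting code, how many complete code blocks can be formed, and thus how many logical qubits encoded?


Each code block uses 13 physical qubits for 1 logical qubit(s).
Number of complete blocks = floor(57 / 13) = 4
Logical qubits = 4 * 1
= 4

4


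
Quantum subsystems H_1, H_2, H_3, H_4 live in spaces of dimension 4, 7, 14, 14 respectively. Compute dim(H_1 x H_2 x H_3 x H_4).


dim(H_1 x H_2 x H_3 x H_4) = 4 * 7 * 14 * 14
= 28 * 14 * 14
= 392 * 14
= 5488

5488


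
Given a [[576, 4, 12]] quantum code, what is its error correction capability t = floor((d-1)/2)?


Code parameters: [[576, 4, 12]], distance d = 12.
Number of correctable errors = floor((d-1)/2)
= floor((12 - 1)/2)
= floor(11/2)
= 5

5


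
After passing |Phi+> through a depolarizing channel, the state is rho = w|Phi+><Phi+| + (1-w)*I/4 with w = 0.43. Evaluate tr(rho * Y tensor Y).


|Phi+> = (|00> + |11>)/sqrt(2)
For the pure Bell state, <Y_A Y_B> = -1 (Bell-state Pauli correlator).
The maximally-mixed part I/4 has tr(I/4 * P tensor P) = 0 for any traceless Pauli P.
So <Y_A Y_B>_rho = w * (-1) + (1 - w) * 0
= 0.43 * (-1)
= -0.4300

-0.4300


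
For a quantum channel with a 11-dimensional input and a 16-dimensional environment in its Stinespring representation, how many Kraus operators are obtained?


Tracing out the environment in an orthonormal basis {|i>_E} gives Kraus operators K_i = <i|_E U |0>_E.
Number of Kraus operators = dim(H_env) = d_env
= 16

16


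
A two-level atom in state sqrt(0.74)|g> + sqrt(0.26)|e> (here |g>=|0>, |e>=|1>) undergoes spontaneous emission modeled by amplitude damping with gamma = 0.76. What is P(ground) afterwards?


For amplitude damping with parameter gamma on state sqrt(a)|0> + sqrt(b)|1>:
alpha^2 = 0.74, beta^2 = 0.26
P(|0>) = alpha^2 + gamma * beta^2
= 0.74 + 0.76 * 0.26
= 0.74 + 0.1976
= 0.9376

0.9376


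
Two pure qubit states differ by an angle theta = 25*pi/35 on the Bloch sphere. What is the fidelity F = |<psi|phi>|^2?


For states separated by angle theta on Bloch sphere:
F = cos^2(theta/2)
theta = 25*pi/35 = 2.2440
theta/2 = 1.1220
cos(theta/2) = 0.4339
F = 0.1883

0.1883


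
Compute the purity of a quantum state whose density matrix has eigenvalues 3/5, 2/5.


tr(rho^2) = sum of eigenvalues squared
= (3/5)^2 + (2/5)^2
= (9 + 4) / 25
= 13/25
= 0.5200

0.5200


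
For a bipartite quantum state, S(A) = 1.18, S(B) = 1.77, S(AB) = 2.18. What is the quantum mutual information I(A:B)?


I(A:B) = S(A) + S(B) - S(AB)
= 1.18 + 1.77 - 2.18
= 0.7700

0.7700


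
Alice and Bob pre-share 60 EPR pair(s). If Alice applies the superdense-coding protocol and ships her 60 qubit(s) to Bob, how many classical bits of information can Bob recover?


Superdense coding allows 2 classical bits per shared entangled pair.
60 pair(s) -> 2 * 60 = 120 classical bits

120


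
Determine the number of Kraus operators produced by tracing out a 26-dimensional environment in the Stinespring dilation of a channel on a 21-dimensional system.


Tracing out the environment in an orthonormal basis {|i>_E} gives Kraus operators K_i = <i|_E U |0>_E.
Number of Kraus operators = dim(H_env) = d_env
= 26

26


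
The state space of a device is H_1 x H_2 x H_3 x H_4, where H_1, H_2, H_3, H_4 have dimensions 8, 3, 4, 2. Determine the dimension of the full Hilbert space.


dim(H_1 x H_2 x H_3 x H_4) = 8 * 3 * 4 * 2
= 24 * 4 * 2
= 96 * 2
= 192

192


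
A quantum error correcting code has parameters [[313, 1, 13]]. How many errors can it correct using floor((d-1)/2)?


Code parameters: [[313, 1, 13]], distance d = 13.
Number of correctable errors = floor((d-1)/2)
= floor((13 - 1)/2)
= floor(12/2)
= 6

6


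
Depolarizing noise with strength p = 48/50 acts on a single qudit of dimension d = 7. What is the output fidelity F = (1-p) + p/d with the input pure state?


F = (1-p) + p/d
= (1 - 0.9600) + 0.9600/7
= 0.0400 + 0.1371
= 0.1771

0.1771


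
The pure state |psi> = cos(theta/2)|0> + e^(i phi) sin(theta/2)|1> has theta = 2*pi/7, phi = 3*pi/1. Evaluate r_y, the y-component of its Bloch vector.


theta = 0.8976, phi = 9.4248
r_y = sin(theta)*sin(phi) = 0.7818 * 0.0000
r_y = 0.0000

0.0000


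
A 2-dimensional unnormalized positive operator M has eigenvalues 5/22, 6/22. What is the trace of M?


tr(M) = sum of eigenvalues
= 5/22 + 6/22
= 11/22
= 0.5000

0.5000


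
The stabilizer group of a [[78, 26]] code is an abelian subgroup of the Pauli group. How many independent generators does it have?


For an [[n,k]] stabilizer code:
Number of stabilizer generators = n - k
= 78 - 26
= 52

52


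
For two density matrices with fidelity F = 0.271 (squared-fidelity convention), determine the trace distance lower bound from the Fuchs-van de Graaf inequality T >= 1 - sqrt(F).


Fuchs-van de Graaf (squared-fidelity convention): 1 - sqrt(F) <= T <= sqrt(1 - F).
Lower bound: T >= 1 - sqrt(F)
sqrt(F) = sqrt(0.271) = 0.5206
T >= 1 - 0.5206
T >= 0.4794

0.4794


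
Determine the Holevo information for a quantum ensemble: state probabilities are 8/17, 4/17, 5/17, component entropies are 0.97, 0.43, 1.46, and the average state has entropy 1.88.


chi = S(rho) - sum_i p_i * S(rho_i)
Weighted entropy = 8/17 * 0.97 + 4/17 * 0.43 + 5/17 * 1.46
= 0.9871
chi = 1.88 - 0.9871
= 0.8929

0.8929


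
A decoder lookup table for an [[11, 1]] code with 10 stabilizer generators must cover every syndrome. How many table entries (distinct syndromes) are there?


Each stabilizer generator gives a binary (+1 or -1) measurement outcome.
With 10 independent generators:
Total syndromes = 2^10
= 1024

1024


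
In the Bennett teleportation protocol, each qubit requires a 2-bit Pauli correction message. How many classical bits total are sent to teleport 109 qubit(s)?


Quantum teleportation requires 2 classical bits per qubit teleported.
109 qubit(s) -> 2 * 109 = 218 classical bits

218


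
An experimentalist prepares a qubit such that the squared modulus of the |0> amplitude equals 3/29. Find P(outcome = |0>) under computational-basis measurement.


|alpha|^2 = 3/29 = 0.1034
|beta|^2 = 1 - 3/29 = 26/29 = 0.8966
P(|0>) = |alpha|^2 = 0.1034

0.1034


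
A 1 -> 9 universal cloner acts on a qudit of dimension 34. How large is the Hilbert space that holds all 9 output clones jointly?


Output space = H^(tensor 9) where dim(H) = 34
dim = 34^9
= 1156 (after 2 factors)
= 39304 (after 3 factors)
= 1336336 (after 4 factors)
= 45435424 (after 5 factors)
= 1544804416 (after 6 factors)
= 52523350144 (after 7 factors)
= 1785793904896 (after 8 factors)
= 60716992766464 (after 9 factors)
= 60716992766464

60716992766464


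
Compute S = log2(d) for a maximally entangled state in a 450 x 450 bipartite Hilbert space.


For a maximally entangled state in d x d:
S = log2(d) = log2(450)
= 8.8138

8.8138


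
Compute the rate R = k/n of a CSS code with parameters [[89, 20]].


Code rate R = k/n
= 20/89
= 0.2247

0.2247


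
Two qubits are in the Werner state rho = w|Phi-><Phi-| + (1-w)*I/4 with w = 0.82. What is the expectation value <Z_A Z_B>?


|Phi-> = (|00> - |11>)/sqrt(2)
For the pure Bell state, <Z_A Z_B> = +1 (Bell-state Pauli correlator).
The maximally-mixed part I/4 has tr(I/4 * P tensor P) = 0 for any traceless Pauli P.
So <Z_A Z_B>_rho = w * (+1) + (1 - w) * 0
= 0.82 * (+1)
= 0.8200

0.8200


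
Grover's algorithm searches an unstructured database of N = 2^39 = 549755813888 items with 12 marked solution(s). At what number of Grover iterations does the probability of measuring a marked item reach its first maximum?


After j Grover iterations the success probability is P(j) = sin^2((2j+1)*theta), where sin(theta) = sqrt(k/N).
N = 2^39 = 549755813888, k = 12
sin(theta) = sqrt(k/N) = 4.672030912e-06
theta = arcsin(sqrt(k/N)) = 4.672030912e-06 rad
P(j) reaches its first maximum when (2j+1)*theta is as close as possible to pi/2, i.e. j = round(pi/(4*theta) - 1/2).
pi/(4*theta) - 1/2 = 168105.8713
(For comparison, the common estimate pi/4 * sqrt(N/k) = 168106.3713; the exact maximiser is used here.)
Optimal iterations = 168106

168106


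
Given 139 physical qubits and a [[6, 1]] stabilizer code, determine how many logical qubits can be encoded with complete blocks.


Each code block uses 6 physical qubits for 1 logical qubit(s).
Number of complete blocks = floor(139 / 6) = 23
Logical qubits = 23 * 1
= 23

23


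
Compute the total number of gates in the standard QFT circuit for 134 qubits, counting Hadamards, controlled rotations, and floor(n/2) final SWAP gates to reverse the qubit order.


Hadamard gates: 134
Controlled rotations: n*(n-1)/2 = 134*133/2 = 8911
SWAP gates: floor(n/2) = floor(134/2) = 67
Total = 134 + 8911 + 67
= 9112

9112


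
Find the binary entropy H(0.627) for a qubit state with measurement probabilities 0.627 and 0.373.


S = -p*log2(p) - (1-p)*log2(1-p)
p = 0.6270, 1-p = 0.3730
= -0.6270 * log2(0.6270) - 0.3730 * log2(0.3730)
= -(-0.4223) - (-0.5307)
= 0.9529

0.9529


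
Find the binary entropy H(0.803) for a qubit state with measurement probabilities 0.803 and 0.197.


S = -p*log2(p) - (1-p)*log2(1-p)
p = 0.8030, 1-p = 0.1970
= -0.8030 * log2(0.8030) - 0.1970 * log2(0.1970)
= -(-0.2542) - (-0.4617)
= 0.7159

0.7159


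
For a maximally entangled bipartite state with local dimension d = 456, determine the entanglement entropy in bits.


For a maximally entangled state in d x d:
S = log2(d) = log2(456)
= 8.8329

8.8329


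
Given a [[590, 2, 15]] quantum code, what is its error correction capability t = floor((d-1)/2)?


Code parameters: [[590, 2, 15]], distance d = 15.
Number of correctable errors = floor((d-1)/2)
= floor((15 - 1)/2)
= floor(14/2)
= 7

7


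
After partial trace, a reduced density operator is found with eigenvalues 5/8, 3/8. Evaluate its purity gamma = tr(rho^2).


tr(rho^2) = sum of eigenvalues squared
= (5/8)^2 + (3/8)^2
= (25 + 9) / 64
= 34/64
= 0.5312

0.5312


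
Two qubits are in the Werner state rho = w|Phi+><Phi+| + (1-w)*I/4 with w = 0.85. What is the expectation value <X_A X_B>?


|Phi+> = (|00> + |11>)/sqrt(2)
For the pure Bell state, <X_A X_B> = +1 (Bell-state Pauli correlator).
The maximally-mixed part I/4 has tr(I/4 * P tensor P) = 0 for any traceless Pauli P.
So <X_A X_B>_rho = w * (+1) + (1 - w) * 0
= 0.85 * (+1)
= 0.8500

0.8500


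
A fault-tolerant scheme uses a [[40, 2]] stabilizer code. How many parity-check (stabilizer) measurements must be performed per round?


For an [[n,k]] stabilizer code:
Number of stabilizer generators = n - k
= 40 - 2
= 38

38


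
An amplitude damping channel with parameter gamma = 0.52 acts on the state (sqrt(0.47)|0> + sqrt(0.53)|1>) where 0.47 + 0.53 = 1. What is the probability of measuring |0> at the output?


For amplitude damping with parameter gamma on state sqrt(a)|0> + sqrt(b)|1>:
alpha^2 = 0.47, beta^2 = 0.53
P(|0>) = alpha^2 + gamma * beta^2
= 0.47 + 0.52 * 0.53
= 0.47 + 0.2756
= 0.7456

0.7456


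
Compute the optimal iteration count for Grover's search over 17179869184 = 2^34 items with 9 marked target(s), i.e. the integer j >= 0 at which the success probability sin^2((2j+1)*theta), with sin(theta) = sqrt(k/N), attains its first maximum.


After j Grover iterations the success probability is P(j) = sin^2((2j+1)*theta), where sin(theta) = sqrt(k/N).
N = 2^34 = 17179869184, k = 9
sin(theta) = sqrt(k/N) = 2.288818359e-05
theta = arcsin(sqrt(k/N)) = 2.28881836e-05 rad
P(j) reaches its first maximum when (2j+1)*theta is as close as possible to pi/2, i.e. j = round(pi/(4*theta) - 1/2).
pi/(4*theta) - 1/2 = 34314.0694
(For comparison, the common estimate pi/4 * sqrt(N/k) = 34314.5694; the exact maximiser is used here.)
Optimal iterations = 34314

34314
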